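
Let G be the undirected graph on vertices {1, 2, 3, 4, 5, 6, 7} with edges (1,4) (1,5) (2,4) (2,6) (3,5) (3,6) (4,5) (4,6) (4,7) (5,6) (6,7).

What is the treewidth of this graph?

2

A width-2 tree decomposition is:
Bags: B1 = {4, 5, 6}  B2 = {4, 6, 7}  B3 = {1, 4, 5}  B4 = {3, 5, 6}  B5 = {2, 4, 6}
Tree: B1–B2, B1–B3, B1–B4, B2–B5
Every bag has size at most 3, so the width is 3 − 1 = 2 and tw(G) ≤ 2. Conversely, {3, 5, 6} is a clique of size 3, and the vertices of any clique must share a bag in every tree decomposition; so some bag has ≥ 3 vertices and tw(G) ≥ 2. Combining the bounds, tw(G) = 2.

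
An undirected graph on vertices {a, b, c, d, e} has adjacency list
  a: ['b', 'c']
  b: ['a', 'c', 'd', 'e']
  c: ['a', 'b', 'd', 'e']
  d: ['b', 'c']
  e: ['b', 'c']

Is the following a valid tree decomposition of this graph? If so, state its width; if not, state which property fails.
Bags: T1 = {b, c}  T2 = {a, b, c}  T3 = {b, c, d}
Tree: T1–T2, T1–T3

A tree decomposition must satisfy three properties: every vertex lies in some bag; for every edge, both endpoints lie together in some bag; and for every vertex, the bags containing it form a connected subtree. Here vertex e appears in no bag, so the decomposition is invalid.

No — vertex e appears in no bag.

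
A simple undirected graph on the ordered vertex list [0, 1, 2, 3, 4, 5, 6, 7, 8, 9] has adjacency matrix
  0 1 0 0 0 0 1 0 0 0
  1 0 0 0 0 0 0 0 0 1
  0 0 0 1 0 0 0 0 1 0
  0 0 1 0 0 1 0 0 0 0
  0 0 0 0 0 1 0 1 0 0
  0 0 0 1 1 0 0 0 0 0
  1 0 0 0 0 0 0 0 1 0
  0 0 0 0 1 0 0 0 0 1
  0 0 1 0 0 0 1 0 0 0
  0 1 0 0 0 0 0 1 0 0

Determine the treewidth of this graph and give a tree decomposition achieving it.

Treewidth 2.
One such decomposition:
Bags: B1 = {2, 3, 8}  B2 = {3, 5, 8}  B3 = {4, 5, 8}  B4 = {4, 7, 8}  B5 = {7, 8, 9}  B6 = {1, 8, 9}  B7 = {0, 1, 8}  B8 = {0, 6, 8}
Tree: B1–B2, B2–B3, B3–B4, B4–B5, B5–B6, B6–B7, B7–B8

Each bag holds 3 vertices, so the decomposition has width 2, which upper-bounds the treewidth. The edges 8–2–3–5–4–7–9–1–0–6–8 form a cycle, so G is not a tree and its treewidth is at least 2. Combining the bounds, tw(G) = 2.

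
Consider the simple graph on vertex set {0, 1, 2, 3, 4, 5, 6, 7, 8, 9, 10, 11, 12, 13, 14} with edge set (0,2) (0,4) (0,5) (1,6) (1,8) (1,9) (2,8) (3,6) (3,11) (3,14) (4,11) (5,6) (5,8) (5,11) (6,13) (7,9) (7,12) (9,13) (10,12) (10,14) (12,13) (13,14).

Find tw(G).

3

A width-3 tree decomposition is:
Bags: B1 = {0, 2, 4, 11}  B2 = {0, 2, 5, 11}  B3 = {2, 5, 8, 11}  B4 = {3, 5, 8, 11}  B5 = {3, 5, 6, 8}  B6 = {1, 3, 6, 8}  B7 = {1, 3, 6, 14}  B8 = {1, 6, 13, 14}  B9 = {1, 9, 13, 14}  B10 = {9, 10, 13, 14}  B11 = {9, 10, 12, 13}  B12 = {7, 9, 10, 12}
Tree: B1–B2, B2–B3, B3–B4, B4–B5, B5–B6, B6–B7, B7–B8, B8–B9, B9–B10, B10–B11, B11–B12
Every bag has size at most 4, so the width is 4 − 1 = 3 and tw(G) ≤ 3. For the lower bound: the 4 vertex sets {0,2,4}, {11}, {5}, {1,3,6,8} are disjoint, each induces a connected subgraph, and every pair is joined by at least one edge of G. Contracting each set to a single vertex therefore yields K_{4} as a minor, and since treewidth is minor-monotone, tw(G) ≥ tw(K_{4}) = 3. Hence tw(G) = 3 exactly.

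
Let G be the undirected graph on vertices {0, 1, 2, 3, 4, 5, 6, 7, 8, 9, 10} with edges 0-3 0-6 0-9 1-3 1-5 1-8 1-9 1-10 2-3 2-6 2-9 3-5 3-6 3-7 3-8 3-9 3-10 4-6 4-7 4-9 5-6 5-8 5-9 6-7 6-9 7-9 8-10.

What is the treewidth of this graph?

A width-3 tree decomposition is:
Bags: B1 = {3, 5, 6, 9}  B2 = {3, 6, 7, 9}  B3 = {1, 3, 5, 9}  B4 = {1, 3, 5, 8}  B5 = {1, 3, 8, 10}  B6 = {2, 3, 6, 9}  B7 = {4, 6, 7, 9}  B8 = {0, 3, 6, 9}
Tree: B1–B2, B1–B3, B3–B4, B4–B5, B2–B6, B2–B7, B6–B8
Every bag has size at most 4, so the width is 4 − 1 = 3 and tw(G) ≤ 3. For the lower bound, the 4 vertices {1, 3, 8, 10} are pairwise adjacent, and any tree decomposition puts a clique entirely inside one bag — forcing width ≥ 3. Combining the bounds, tw(G) = 3.

3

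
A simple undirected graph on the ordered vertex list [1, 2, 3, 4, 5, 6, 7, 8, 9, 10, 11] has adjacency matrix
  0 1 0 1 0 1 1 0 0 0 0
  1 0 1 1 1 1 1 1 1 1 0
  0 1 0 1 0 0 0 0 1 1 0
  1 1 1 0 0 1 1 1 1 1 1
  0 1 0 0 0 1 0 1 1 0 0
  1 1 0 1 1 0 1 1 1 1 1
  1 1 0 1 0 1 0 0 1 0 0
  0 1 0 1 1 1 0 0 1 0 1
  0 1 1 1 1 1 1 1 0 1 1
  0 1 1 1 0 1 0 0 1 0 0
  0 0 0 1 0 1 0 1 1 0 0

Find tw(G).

A width-4 tree decomposition is:
Bags: B1 = {2, 4, 6, 9, 10}  B2 = {2, 4, 6, 8, 9}  B3 = {2, 4, 6, 7, 9}  B4 = {2, 5, 6, 8, 9}  B5 = {4, 6, 8, 9, 11}  B6 = {2, 3, 4, 9, 10}  B7 = {1, 2, 4, 6, 7}
Tree: B1–B2, B1–B3, B2–B4, B2–B5, B1–B6, B3–B7
Every bag has size at most 5, so the width is 5 − 1 = 4 and tw(G) ≤ 4. Conversely, {2, 3, 4, 9, 10} is a clique of size 5, and the vertices of any clique must share a bag in every tree decomposition; so some bag has ≥ 5 vertices and tw(G) ≥ 4. Hence tw(G) = 4 exactly.

4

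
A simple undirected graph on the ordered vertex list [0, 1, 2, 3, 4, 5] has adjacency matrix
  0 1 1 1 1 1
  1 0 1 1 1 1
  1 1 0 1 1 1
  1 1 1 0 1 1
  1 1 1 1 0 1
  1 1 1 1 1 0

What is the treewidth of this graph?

A width-5 tree decomposition is:
Bags: B1 = {0, 1, 2, 3, 4, 5}
Tree: (single bag)
With just one bag of size 6, the width is 6 − 1 = 5, so tw(G) ≤ 5. For the lower bound, the 6 vertices {0, 1, 2, 3, 4, 5} are pairwise adjacent, and any tree decomposition puts a clique entirely inside one bag — forcing width ≥ 5. Hence tw(G) = 5 exactly.

5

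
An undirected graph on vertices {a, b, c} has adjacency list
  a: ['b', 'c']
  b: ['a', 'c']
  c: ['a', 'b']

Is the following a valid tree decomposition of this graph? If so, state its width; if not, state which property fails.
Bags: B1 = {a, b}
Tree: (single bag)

No — vertex c appears in no bag.

A tree decomposition must satisfy three properties: every vertex lies in some bag; for every edge, both endpoints lie together in some bag; and for every vertex, the bags containing it form a connected subtree. Here vertex c appears in no bag, so the decomposition is invalid.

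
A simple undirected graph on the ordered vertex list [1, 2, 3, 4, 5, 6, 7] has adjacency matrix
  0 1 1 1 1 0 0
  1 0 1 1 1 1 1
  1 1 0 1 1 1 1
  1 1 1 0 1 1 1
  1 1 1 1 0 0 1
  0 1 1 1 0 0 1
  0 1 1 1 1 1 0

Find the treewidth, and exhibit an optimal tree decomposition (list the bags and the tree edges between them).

Treewidth 4.
One optimal decomposition is:
Bags: B1 = {1, 2, 3, 4, 5}  B2 = {2, 3, 4, 5, 7}  B3 = {2, 3, 4, 6, 7}
Tree: B1–B2, B2–B3

Each bag holds 5 vertices, so the decomposition has width 4, which upper-bounds the treewidth. Conversely, {1, 2, 3, 4, 5} is a clique of size 5, and the vertices of any clique must share a bag in every tree decomposition; so some bag has ≥ 5 vertices and tw(G) ≥ 4. The upper and lower bounds meet at 4, so that is the treewidth.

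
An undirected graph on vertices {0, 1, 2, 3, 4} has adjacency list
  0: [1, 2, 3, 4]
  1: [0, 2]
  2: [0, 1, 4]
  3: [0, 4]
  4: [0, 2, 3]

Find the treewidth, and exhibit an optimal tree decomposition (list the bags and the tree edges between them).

Every bag has size at most 3, so the width is 3 − 1 = 2 and tw(G) ≤ 2. On the other hand G contains the 3-clique {0, 1, 2}. A clique must lie in a single bag of any decomposition, so no decomposition can have width below 2. Hence tw(G) = 2 exactly.

Treewidth 2.
One optimal decomposition is:
Bags: B1 = {0, 2, 4}  B2 = {0, 3, 4}  B3 = {0, 1, 2}
Tree: B1–B2, B1–B3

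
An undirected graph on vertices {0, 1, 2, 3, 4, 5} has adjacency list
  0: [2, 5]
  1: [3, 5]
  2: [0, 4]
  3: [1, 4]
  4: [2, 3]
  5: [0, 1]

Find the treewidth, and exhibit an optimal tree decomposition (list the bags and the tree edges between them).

Treewidth 2.
One optimal decomposition is:
Bags: B1 = {2, 3, 4}  B2 = {1, 2, 3}  B3 = {1, 2, 5}  B4 = {0, 2, 5}
Tree: B1–B2, B2–B3, B3–B4

Every bag has size at most 3, so the width is 3 − 1 = 2 and tw(G) ≤ 2. Since 2–4–3–1–5–0–2 is a cycle in G, G is not acyclic. Forests are exactly the graphs of treewidth ≤ 1, so tw(G) ≥ 2. Hence tw(G) = 2 exactly.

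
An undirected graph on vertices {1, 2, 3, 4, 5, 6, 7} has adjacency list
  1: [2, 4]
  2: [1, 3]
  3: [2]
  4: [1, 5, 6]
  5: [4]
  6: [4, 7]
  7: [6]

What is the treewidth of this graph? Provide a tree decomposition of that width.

Treewidth 1.
One such decomposition:
Bags: B1 = {1, 2}  B2 = {1, 4}  B3 = {4, 6}  B4 = {2, 3}  B5 = {4, 5}  B6 = {6, 7}
Tree: B1–B2, B2–B3, B1–B4, B2–B5, B3–B6

Every bag has size at most 2, so the width is 2 − 1 = 1 and tw(G) ≤ 1. Since G has at least one edge (e.g. 1–2), it is not an edgeless graph, so tw(G) ≥ 1. Hence tw(G) = 1 exactly.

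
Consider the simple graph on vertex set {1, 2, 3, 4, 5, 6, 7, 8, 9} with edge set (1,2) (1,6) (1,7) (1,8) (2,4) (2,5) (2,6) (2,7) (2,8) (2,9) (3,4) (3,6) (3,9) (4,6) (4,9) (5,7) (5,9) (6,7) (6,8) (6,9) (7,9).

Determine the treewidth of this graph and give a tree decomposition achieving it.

Each bag holds 4 vertices, so the decomposition has width 3, which upper-bounds the treewidth. On the other hand G contains the 4-clique {2, 5, 7, 9}. A clique must lie in a single bag of any decomposition, so no decomposition can have width below 3. Therefore the treewidth is 3.

Treewidth 3.
One optimal decomposition is:
Bags: B1 = {2, 4, 6, 9}  B2 = {2, 6, 7, 9}  B3 = {1, 2, 6, 7}  B4 = {1, 2, 6, 8}  B5 = {3, 4, 6, 9}  B6 = {2, 5, 7, 9}
Tree: B1–B2, B2–B3, B3–B4, B1–B5, B2–B6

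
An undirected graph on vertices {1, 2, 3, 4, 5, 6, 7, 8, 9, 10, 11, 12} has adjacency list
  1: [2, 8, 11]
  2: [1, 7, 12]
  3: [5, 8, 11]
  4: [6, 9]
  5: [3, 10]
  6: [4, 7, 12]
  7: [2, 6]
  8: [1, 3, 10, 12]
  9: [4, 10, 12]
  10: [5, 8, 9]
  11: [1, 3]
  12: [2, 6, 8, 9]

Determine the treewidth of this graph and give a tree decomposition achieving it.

Treewidth 3.
Bags: B1 = {4, 6, 7, 9}  B2 = {6, 7, 9, 12}  B3 = {2, 7, 9, 12}  B4 = {2, 9, 10, 12}  B5 = {2, 8, 10, 12}  B6 = {1, 2, 8, 10}  B7 = {1, 5, 8, 10}  B8 = {1, 3, 5, 8}  B9 = {1, 3, 5, 11}
Tree: B1–B2, B2–B3, B3–B4, B4–B5, B5–B6, B6–B7, B7–B8, B8–B9

Every bag has size at most 4, so the width is 4 − 1 = 3 and tw(G) ≤ 3. For the lower bound: the 4 vertex sets {4,6,7}, {9}, {12}, {1,2,8,10} are disjoint, each induces a connected subgraph, and every pair is joined by at least one edge of G. Contracting each set to a single vertex therefore yields K_{4} as a minor, and since treewidth is minor-monotone, tw(G) ≥ tw(K_{4}) = 3. Hence tw(G) = 3 exactly.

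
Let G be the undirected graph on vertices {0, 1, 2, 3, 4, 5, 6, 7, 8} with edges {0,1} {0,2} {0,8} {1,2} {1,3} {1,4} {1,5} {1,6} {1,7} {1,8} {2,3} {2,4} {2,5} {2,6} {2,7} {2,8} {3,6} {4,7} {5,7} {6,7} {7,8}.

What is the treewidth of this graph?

A width-3 tree decomposition is:
Bags: B1 = {1, 2, 3, 6}  B2 = {1, 2, 6, 7}  B3 = {1, 2, 5, 7}  B4 = {1, 2, 4, 7}  B5 = {1, 2, 7, 8}  B6 = {0, 1, 2, 8}
Tree: B1–B2, B2–B3, B2–B4, B4–B5, B5–B6
The largest bag has 4 vertices, giving width 3; this decomposition certifies tw(G) ≤ 3. On the other hand G contains the 4-clique {0, 1, 2, 8}. A clique must lie in a single bag of any decomposition, so no decomposition can have width below 3. The upper and lower bounds meet at 3, so that is the treewidth.

3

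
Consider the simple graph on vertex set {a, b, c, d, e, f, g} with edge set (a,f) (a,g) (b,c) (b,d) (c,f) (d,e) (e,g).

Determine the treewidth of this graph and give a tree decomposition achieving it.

Each bag holds 3 vertices, so the decomposition has width 2, which upper-bounds the treewidth. For the lower bound, G contains the cycle f–c–b–d–e–g–a–f, so G is not a forest; only forests have treewidth ≤ 1, hence tw(G) ≥ 2. The upper and lower bounds meet at 2, so that is the treewidth.

Treewidth 2.
Bags: B1 = {b, c, f}  B2 = {b, d, f}  B3 = {d, e, f}  B4 = {e, f, g}  B5 = {a, f, g}
Tree: B1–B2, B2–B3, B3–B4, B4–B5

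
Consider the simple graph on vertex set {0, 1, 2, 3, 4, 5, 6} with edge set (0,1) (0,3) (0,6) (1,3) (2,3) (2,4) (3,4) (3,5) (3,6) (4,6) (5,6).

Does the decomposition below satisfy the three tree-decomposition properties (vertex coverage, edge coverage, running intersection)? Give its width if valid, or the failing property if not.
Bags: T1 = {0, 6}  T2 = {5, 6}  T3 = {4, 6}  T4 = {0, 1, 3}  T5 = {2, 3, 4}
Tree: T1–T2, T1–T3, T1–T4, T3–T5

No — edge (3,6) lies in no bag.

A tree decomposition must satisfy three properties: every vertex lies in some bag; for every edge, both endpoints lie together in some bag; and for every vertex, the bags containing it form a connected subtree. Here edge (3,6) lies in no bag, so the decomposition is invalid.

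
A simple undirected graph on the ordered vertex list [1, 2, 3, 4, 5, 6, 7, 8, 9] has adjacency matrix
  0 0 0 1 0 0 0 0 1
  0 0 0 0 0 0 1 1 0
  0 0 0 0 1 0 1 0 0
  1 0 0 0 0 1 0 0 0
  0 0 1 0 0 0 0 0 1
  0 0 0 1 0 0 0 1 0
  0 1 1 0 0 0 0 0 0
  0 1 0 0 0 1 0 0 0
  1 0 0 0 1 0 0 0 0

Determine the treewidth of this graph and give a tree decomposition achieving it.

Each bag holds 3 vertices, so the decomposition has width 2, which upper-bounds the treewidth. Since 7–2–8–6–4–1–9–5–3–7 is a cycle in G, G is not acyclic. Forests are exactly the graphs of treewidth ≤ 1, so tw(G) ≥ 2. Hence tw(G) = 2 exactly.

Treewidth 2.
One such decomposition:
Bags: B1 = {2, 7, 8}  B2 = {6, 7, 8}  B3 = {4, 6, 7}  B4 = {1, 4, 7}  B5 = {1, 7, 9}  B6 = {5, 7, 9}  B7 = {3, 5, 7}
Tree: B1–B2, B2–B3, B3–B4, B4–B5, B5–B6, B6–B7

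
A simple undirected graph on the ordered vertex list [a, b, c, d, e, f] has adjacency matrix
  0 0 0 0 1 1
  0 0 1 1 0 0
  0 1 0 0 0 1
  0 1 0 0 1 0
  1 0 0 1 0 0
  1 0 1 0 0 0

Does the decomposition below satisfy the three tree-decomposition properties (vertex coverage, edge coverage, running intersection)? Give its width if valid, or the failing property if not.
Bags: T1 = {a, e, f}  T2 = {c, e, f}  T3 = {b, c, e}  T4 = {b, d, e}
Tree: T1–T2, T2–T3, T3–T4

Yes; width 2.

Checking the three conditions: (i) the bags cover all of {a, b, c, d, e, f}; (ii) for each edge, some bag contains both endpoints; (iii) the bags containing any fixed vertex form a subtree. All hold, so the decomposition is valid with width 3 − 1 = 2.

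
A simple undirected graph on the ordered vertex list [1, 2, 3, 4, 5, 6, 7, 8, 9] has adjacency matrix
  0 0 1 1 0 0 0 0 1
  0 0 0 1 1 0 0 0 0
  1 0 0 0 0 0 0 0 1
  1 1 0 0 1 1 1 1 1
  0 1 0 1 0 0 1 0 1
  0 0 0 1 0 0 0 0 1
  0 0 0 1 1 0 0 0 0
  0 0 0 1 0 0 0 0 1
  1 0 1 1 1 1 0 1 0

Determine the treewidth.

A width-2 tree decomposition is:
Bags: B1 = {4, 5, 9}  B2 = {1, 4, 9}  B3 = {1, 3, 9}  B4 = {4, 5, 7}  B5 = {2, 4, 5}  B6 = {4, 8, 9}  B7 = {4, 6, 9}
Tree: B1–B2, B2–B3, B1–B4, B4–B5, B1–B6, B1–B7
Each bag holds 3 vertices, so the decomposition has width 2, which upper-bounds the treewidth. On the other hand G contains the 3-clique {1, 3, 9}. A clique must lie in a single bag of any decomposition, so no decomposition can have width below 2. Combining the bounds, tw(G) = 2.

2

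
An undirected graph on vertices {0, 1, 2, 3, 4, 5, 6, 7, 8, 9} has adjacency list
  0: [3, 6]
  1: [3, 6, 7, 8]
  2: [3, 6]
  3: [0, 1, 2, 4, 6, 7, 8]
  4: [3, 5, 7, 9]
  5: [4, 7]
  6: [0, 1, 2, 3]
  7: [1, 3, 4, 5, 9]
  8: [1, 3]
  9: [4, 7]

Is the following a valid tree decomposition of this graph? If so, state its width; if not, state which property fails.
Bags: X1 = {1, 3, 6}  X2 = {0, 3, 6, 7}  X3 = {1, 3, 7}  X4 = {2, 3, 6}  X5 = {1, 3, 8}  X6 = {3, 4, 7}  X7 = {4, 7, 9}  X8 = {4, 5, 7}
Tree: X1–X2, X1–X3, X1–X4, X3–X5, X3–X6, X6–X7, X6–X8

A tree decomposition must satisfy three properties: every vertex lies in some bag; for every edge, both endpoints lie together in some bag; and for every vertex, the bags containing it form a connected subtree. Here bags containing vertex 7 are not connected in the tree, so the decomposition is invalid.

No — bags containing vertex 7 are not connected in the tree.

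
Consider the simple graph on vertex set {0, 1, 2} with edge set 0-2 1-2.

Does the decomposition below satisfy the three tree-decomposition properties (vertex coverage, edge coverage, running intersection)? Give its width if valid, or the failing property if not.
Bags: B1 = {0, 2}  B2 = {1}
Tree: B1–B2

A tree decomposition must satisfy three properties: every vertex lies in some bag; for every edge, both endpoints lie together in some bag; and for every vertex, the bags containing it form a connected subtree. Here edge (2,1) lies in no bag, so the decomposition is invalid.

No — edge (2,1) lies in no bag.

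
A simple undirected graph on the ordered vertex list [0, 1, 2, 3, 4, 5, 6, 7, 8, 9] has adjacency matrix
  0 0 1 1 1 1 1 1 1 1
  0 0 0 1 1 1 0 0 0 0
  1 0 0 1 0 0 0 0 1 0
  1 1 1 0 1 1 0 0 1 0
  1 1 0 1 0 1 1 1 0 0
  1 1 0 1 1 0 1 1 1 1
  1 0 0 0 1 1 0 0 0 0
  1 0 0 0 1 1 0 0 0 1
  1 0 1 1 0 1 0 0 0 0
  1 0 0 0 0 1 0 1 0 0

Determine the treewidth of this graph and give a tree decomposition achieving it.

Treewidth 3.
One optimal decomposition is:
Bags: B1 = {0, 3, 5, 8}  B2 = {0, 3, 4, 5}  B3 = {0, 4, 5, 7}  B4 = {0, 2, 3, 8}  B5 = {1, 3, 4, 5}  B6 = {0, 5, 7, 9}  B7 = {0, 4, 5, 6}
Tree: B1–B2, B2–B3, B1–B4, B2–B5, B3–B6, B2–B7

The largest bag has 4 vertices, giving width 3; this decomposition certifies tw(G) ≤ 3. For the lower bound, the 4 vertices {0, 2, 3, 8} are pairwise adjacent, and any tree decomposition puts a clique entirely inside one bag — forcing width ≥ 3. Therefore the treewidth is 3.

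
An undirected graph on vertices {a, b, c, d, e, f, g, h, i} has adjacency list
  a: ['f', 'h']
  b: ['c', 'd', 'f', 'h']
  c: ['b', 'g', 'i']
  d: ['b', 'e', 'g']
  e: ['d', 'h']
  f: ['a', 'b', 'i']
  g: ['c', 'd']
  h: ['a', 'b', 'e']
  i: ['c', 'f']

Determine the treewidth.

A width-3 tree decomposition is:
Bags: B1 = {c, d, e, g}  B2 = {b, c, d, e}  B3 = {b, c, e, h}  B4 = {b, c, h, i}  B5 = {b, f, h, i}  B6 = {a, f, h, i}
Tree: B1–B2, B2–B3, B3–B4, B4–B5, B5–B6
Each bag holds 4 vertices, so the decomposition has width 3, which upper-bounds the treewidth. For the lower bound: the 4 vertex sets {d,e,g}, {c}, {b}, {a,f,h,i} are disjoint, each induces a connected subgraph, and every pair is joined by at least one edge of G. Contracting each set to a single vertex therefore yields K_{4} as a minor, and since treewidth is minor-monotone, tw(G) ≥ tw(K_{4}) = 3. The upper and lower bounds meet at 3, so that is the treewidth.

3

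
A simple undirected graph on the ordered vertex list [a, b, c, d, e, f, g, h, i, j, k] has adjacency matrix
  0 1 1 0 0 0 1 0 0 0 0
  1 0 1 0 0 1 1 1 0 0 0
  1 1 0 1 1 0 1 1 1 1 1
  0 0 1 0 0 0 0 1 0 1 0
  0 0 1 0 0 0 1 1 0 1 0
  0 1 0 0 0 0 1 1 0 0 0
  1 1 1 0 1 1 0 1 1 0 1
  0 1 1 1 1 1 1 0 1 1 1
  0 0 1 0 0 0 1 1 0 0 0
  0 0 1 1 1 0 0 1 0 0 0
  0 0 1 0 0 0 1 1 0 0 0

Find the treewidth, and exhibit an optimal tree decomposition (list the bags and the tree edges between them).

Treewidth 3.
One optimal decomposition is:
Bags: B1 = {b, c, g, h}  B2 = {c, g, h, i}  B3 = {a, b, c, g}  B4 = {c, e, g, h}  B5 = {c, g, h, k}  B6 = {c, e, h, j}  B7 = {b, f, g, h}  B8 = {c, d, h, j}
Tree: B1–B2, B1–B3, B2–B4, B1–B5, B4–B6, B1–B7, B6–B8

Every bag has size at most 4, so the width is 4 − 1 = 3 and tw(G) ≤ 3. Conversely, {c, d, h, j} is a clique of size 4, and the vertices of any clique must share a bag in every tree decomposition; so some bag has ≥ 4 vertices and tw(G) ≥ 3. Therefore the treewidth is 3.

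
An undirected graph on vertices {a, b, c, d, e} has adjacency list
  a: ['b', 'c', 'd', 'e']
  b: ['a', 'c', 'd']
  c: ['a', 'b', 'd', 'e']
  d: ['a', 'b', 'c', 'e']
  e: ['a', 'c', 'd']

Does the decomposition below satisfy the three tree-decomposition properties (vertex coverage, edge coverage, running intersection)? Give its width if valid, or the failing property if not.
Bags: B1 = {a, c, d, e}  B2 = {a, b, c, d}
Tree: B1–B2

Every vertex of G appears in some bag (union = {a, b, c, d, e}); every edge is covered by a bag; and for each vertex v the set of bags containing v is connected in the bag tree. The decomposition is therefore valid. The largest bag has 4 vertices, so the width is 3.

Yes; width 3.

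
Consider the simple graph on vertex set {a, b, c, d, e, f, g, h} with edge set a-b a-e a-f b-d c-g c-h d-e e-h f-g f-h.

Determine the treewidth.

2

A width-2 tree decomposition is:
Bags: B1 = {a, b, d}  B2 = {a, d, e}  B3 = {a, e, f}  B4 = {e, f, h}  B5 = {f, g, h}  B6 = {c, g, h}
Tree: B1–B2, B2–B3, B3–B4, B4–B5, B5–B6
Every bag has size at most 3, so the width is 3 − 1 = 2 and tw(G) ≤ 2. The edges b–d–e–a–b form a cycle, so G is not a tree and its treewidth is at least 2. Therefore the treewidth is 2.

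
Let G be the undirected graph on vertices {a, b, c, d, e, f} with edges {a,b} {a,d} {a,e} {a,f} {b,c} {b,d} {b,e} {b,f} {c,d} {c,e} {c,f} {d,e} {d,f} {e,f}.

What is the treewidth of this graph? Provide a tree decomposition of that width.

Each bag holds 5 vertices, so the decomposition has width 4, which upper-bounds the treewidth. For the lower bound, the 5 vertices {b, c, d, e, f} are pairwise adjacent, and any tree decomposition puts a clique entirely inside one bag — forcing width ≥ 4. The upper and lower bounds meet at 4, so that is the treewidth.

Treewidth 4.
One such decomposition:
Bags: B1 = {a, b, d, e, f}  B2 = {b, c, d, e, f}
Tree: B1–B2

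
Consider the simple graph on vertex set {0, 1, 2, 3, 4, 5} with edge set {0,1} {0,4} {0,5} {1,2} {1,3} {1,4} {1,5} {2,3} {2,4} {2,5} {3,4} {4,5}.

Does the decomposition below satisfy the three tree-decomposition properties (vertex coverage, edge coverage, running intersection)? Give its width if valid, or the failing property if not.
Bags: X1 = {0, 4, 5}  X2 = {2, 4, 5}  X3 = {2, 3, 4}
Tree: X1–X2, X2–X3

No — vertex 1 appears in no bag.

A tree decomposition must satisfy three properties: every vertex lies in some bag; for every edge, both endpoints lie together in some bag; and for every vertex, the bags containing it form a connected subtree. Here vertex 1 appears in no bag, so the decomposition is invalid.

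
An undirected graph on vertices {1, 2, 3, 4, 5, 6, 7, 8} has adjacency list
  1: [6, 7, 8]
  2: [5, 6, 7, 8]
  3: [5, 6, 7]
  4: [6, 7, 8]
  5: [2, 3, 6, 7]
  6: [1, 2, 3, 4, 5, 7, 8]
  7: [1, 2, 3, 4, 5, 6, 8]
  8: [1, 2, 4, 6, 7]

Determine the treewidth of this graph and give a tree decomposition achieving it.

Every bag has size at most 4, so the width is 4 − 1 = 3 and tw(G) ≤ 3. For the lower bound, the 4 vertices {1, 6, 7, 8} are pairwise adjacent, and any tree decomposition puts a clique entirely inside one bag — forcing width ≥ 3. Therefore the treewidth is 3.

Treewidth 3.
One such decomposition:
Bags: B1 = {2, 6, 7, 8}  B2 = {2, 5, 6, 7}  B3 = {3, 5, 6, 7}  B4 = {1, 6, 7, 8}  B5 = {4, 6, 7, 8}
Tree: B1–B2, B2–B3, B1–B4, B1–B5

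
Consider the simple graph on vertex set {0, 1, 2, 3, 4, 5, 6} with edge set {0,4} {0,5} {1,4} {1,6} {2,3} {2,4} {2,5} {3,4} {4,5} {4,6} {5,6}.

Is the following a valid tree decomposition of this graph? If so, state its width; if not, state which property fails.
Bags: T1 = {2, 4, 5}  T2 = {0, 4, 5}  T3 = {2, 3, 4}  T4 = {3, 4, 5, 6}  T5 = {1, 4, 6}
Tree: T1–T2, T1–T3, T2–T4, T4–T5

No — bags containing vertex 3 are not connected in the tree.

A tree decomposition must satisfy three properties: every vertex lies in some bag; for every edge, both endpoints lie together in some bag; and for every vertex, the bags containing it form a connected subtree. Here bags containing vertex 3 are not connected in the tree, so the decomposition is invalid.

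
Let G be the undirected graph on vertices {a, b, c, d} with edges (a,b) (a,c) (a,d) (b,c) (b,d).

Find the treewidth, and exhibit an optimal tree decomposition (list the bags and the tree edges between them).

Treewidth 2.
Bags: B1 = {a, b, c}  B2 = {a, b, d}
Tree: B1–B2

The largest bag has 3 vertices, giving width 2; this decomposition certifies tw(G) ≤ 2. For the lower bound, the 3 vertices {a, b, d} are pairwise adjacent, and any tree decomposition puts a clique entirely inside one bag — forcing width ≥ 2. The upper and lower bounds meet at 2, so that is the treewidth.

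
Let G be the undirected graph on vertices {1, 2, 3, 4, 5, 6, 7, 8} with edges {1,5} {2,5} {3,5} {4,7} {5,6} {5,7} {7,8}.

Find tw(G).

A width-1 tree decomposition is:
Bags: B1 = {5, 7}  B2 = {1, 5}  B3 = {5, 6}  B4 = {7, 8}  B5 = {3, 5}  B6 = {4, 7}  B7 = {2, 5}
Tree: B1–B2, B2–B3, B1–B4, B2–B5, B1–B6, B2–B7
Each bag holds 2 vertices, so the decomposition has width 1, which upper-bounds the treewidth. G has an edge, so its treewidth is at least 1. The upper and lower bounds meet at 1, so that is the treewidth.

1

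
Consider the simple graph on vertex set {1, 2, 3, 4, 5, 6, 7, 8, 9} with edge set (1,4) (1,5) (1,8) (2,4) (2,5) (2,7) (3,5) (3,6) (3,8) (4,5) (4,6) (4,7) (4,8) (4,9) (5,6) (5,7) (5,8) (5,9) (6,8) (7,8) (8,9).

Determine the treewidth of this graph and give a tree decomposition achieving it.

Each bag holds 4 vertices, so the decomposition has width 3, which upper-bounds the treewidth. On the other hand G contains the 4-clique {3, 5, 6, 8}. A clique must lie in a single bag of any decomposition, so no decomposition can have width below 3. The upper and lower bounds meet at 3, so that is the treewidth.

Treewidth 3.
One optimal decomposition is:
Bags: B1 = {4, 5, 7, 8}  B2 = {4, 5, 6, 8}  B3 = {2, 4, 5, 7}  B4 = {4, 5, 8, 9}  B5 = {1, 4, 5, 8}  B6 = {3, 5, 6, 8}
Tree: B1–B2, B1–B3, B1–B4, B4–B5, B2–B6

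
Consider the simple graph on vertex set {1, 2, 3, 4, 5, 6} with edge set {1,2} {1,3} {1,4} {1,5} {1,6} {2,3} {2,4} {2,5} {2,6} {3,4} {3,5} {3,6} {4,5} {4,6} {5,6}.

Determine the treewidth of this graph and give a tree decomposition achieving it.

Treewidth 5.
One such decomposition:
Bags: B1 = {1, 2, 3, 4, 5, 6}
Tree: (single bag)

With just one bag of size 6, the width is 6 − 1 = 5, so tw(G) ≤ 5. Conversely, {1, 2, 3, 4, 5, 6} is a clique of size 6, and the vertices of any clique must share a bag in every tree decomposition; so some bag has ≥ 6 vertices and tw(G) ≥ 5. Therefore the treewidth is 5.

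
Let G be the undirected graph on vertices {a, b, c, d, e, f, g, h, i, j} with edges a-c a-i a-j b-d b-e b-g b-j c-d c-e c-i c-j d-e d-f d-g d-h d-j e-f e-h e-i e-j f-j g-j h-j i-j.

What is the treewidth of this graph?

3

A width-3 tree decomposition is:
Bags: B1 = {b, d, g, j}  B2 = {b, d, e, j}  B3 = {c, d, e, j}  B4 = {c, e, i, j}  B5 = {d, e, f, j}  B6 = {a, c, i, j}  B7 = {d, e, h, j}
Tree: B1–B2, B2–B3, B3–B4, B3–B5, B4–B6, B5–B7
Every bag has size at most 4, so the width is 4 − 1 = 3 and tw(G) ≤ 3. For the lower bound, the 4 vertices {b, d, g, j} are pairwise adjacent, and any tree decomposition puts a clique entirely inside one bag — forcing width ≥ 3. Hence tw(G) = 3 exactly.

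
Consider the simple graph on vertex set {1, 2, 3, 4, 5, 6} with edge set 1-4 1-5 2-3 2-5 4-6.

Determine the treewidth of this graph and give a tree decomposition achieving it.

Every bag has size at most 2, so the width is 2 − 1 = 1 and tw(G) ≤ 1. Since G has at least one edge (e.g. 3–2), it is not an edgeless graph, so tw(G) ≥ 1. The upper and lower bounds meet at 1, so that is the treewidth.

Treewidth 1.
One such decomposition:
Bags: B1 = {2, 3}  B2 = {2, 5}  B3 = {1, 5}  B4 = {1, 4}  B5 = {4, 6}
Tree: B1–B2, B2–B3, B3–B4, B4–B5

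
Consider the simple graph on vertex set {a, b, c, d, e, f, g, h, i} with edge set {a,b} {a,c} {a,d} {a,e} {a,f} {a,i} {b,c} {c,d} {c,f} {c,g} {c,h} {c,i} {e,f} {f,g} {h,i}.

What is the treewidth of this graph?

2

A width-2 tree decomposition is:
Bags: B1 = {a, b, c}  B2 = {a, c, f}  B3 = {a, c, i}  B4 = {a, e, f}  B5 = {a, c, d}  B6 = {c, f, g}  B7 = {c, h, i}
Tree: B1–B2, B2–B3, B2–B4, B1–B5, B2–B6, B3–B7
Every bag has size at most 3, so the width is 3 − 1 = 2 and tw(G) ≤ 2. On the other hand G contains the 3-clique {a, e, f}. A clique must lie in a single bag of any decomposition, so no decomposition can have width below 2. The upper and lower bounds meet at 2, so that is the treewidth.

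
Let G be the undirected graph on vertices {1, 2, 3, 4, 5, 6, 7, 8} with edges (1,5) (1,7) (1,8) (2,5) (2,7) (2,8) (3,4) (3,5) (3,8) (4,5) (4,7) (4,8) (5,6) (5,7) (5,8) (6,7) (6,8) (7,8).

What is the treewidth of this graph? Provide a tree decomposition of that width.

Treewidth 3.
One such decomposition:
Bags: B1 = {3, 4, 5, 8}  B2 = {4, 5, 7, 8}  B3 = {1, 5, 7, 8}  B4 = {2, 5, 7, 8}  B5 = {5, 6, 7, 8}
Tree: B1–B2, B2–B3, B3–B4, B3–B5

Every bag has size at most 4, so the width is 4 − 1 = 3 and tw(G) ≤ 3. On the other hand G contains the 4-clique {3, 4, 5, 8}. A clique must lie in a single bag of any decomposition, so no decomposition can have width below 3. Combining the bounds, tw(G) = 3.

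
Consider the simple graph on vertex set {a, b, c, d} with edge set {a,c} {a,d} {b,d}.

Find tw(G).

A width-1 tree decomposition is:
Bags: B1 = {b, d}  B2 = {a, d}  B3 = {a, c}
Tree: B1–B2, B2–B3
The largest bag has 2 vertices, giving width 1; this decomposition certifies tw(G) ≤ 1. G has an edge, so its treewidth is at least 1. Combining the bounds, tw(G) = 1.

1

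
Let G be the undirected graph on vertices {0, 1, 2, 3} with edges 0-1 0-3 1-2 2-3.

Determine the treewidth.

2

A width-2 tree decomposition is:
Bags: B1 = {1, 2, 3}  B2 = {0, 1, 3}
Tree: B1–B2
The largest bag has 3 vertices, giving width 2; this decomposition certifies tw(G) ≤ 2. For the lower bound, G contains the cycle 1–2–3–0–1, so G is not a forest; only forests have treewidth ≤ 1, hence tw(G) ≥ 2. Hence tw(G) = 2 exactly.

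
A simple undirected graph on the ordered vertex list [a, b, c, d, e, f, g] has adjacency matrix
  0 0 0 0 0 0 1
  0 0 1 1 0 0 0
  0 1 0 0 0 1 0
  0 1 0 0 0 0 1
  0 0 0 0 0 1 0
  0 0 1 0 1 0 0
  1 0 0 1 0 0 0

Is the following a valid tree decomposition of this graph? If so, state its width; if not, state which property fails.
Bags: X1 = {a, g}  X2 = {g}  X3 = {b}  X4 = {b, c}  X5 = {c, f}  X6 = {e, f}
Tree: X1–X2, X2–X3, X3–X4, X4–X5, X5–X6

No — vertex d appears in no bag.

A tree decomposition must satisfy three properties: every vertex lies in some bag; for every edge, both endpoints lie together in some bag; and for every vertex, the bags containing it form a connected subtree. Here vertex d appears in no bag, so the decomposition is invalid.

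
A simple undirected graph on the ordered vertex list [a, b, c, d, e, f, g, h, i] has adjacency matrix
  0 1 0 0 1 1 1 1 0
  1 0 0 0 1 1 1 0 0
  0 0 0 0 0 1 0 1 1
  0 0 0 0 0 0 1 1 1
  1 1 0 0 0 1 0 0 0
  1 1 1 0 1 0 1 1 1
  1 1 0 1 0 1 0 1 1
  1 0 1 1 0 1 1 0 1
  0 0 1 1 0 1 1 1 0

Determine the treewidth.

A width-3 tree decomposition is:
Bags: B1 = {c, f, h, i}  B2 = {f, g, h, i}  B3 = {a, f, g, h}  B4 = {d, g, h, i}  B5 = {a, b, f, g}  B6 = {a, b, e, f}
Tree: B1–B2, B2–B3, B2–B4, B3–B5, B5–B6
The largest bag has 4 vertices, giving width 3; this decomposition certifies tw(G) ≤ 3. For the lower bound, the 4 vertices {d, g, h, i} are pairwise adjacent, and any tree decomposition puts a clique entirely inside one bag — forcing width ≥ 3. Combining the bounds, tw(G) = 3.

3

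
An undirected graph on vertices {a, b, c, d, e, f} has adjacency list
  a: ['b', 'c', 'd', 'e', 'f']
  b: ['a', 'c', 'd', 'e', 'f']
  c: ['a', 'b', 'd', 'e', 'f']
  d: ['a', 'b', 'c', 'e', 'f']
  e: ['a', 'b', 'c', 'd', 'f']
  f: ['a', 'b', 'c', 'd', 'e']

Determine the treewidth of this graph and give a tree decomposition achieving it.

With just one bag of size 6, the width is 6 − 1 = 5, so tw(G) ≤ 5. Conversely, {a, b, c, d, e, f} is a clique of size 6, and the vertices of any clique must share a bag in every tree decomposition; so some bag has ≥ 6 vertices and tw(G) ≥ 5. The upper and lower bounds meet at 5, so that is the treewidth.

Treewidth 5.
Bags: B1 = {a, b, c, d, e, f}
Tree: (single bag)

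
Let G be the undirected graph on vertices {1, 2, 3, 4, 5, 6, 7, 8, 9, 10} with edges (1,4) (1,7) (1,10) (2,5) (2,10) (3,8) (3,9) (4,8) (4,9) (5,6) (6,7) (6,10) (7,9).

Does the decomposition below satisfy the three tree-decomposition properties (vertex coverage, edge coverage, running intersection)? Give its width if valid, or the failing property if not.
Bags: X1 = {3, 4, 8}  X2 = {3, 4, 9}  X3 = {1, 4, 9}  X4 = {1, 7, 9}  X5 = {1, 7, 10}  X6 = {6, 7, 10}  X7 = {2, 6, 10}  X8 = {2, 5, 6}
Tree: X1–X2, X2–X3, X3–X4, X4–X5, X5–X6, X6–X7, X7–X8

Vertex coverage: the bags together contain {1, 2, 3, 4, 5, 6, 7, 8, 9, 10}, the full vertex set. Edge coverage: each edge of G has both endpoints in at least one bag. Running intersection: for every vertex, the bags containing it form a connected subtree. All three properties hold, so this is a valid tree decomposition of width max|bag| − 1 = 2, and hence tw(G) ≤ 2.

Yes; width 2.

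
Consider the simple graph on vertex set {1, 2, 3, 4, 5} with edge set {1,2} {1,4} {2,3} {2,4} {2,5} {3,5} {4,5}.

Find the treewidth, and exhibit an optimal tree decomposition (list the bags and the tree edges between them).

Treewidth 2.
Bags: B1 = {2, 3, 5}  B2 = {2, 4, 5}  B3 = {1, 2, 4}
Tree: B1–B2, B2–B3

The largest bag has 3 vertices, giving width 2; this decomposition certifies tw(G) ≤ 2. On the other hand G contains the 3-clique {2, 3, 5}. A clique must lie in a single bag of any decomposition, so no decomposition can have width below 2. Combining the bounds, tw(G) = 2.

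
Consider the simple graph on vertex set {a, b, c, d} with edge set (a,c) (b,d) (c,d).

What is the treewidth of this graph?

1

A width-1 tree decomposition is:
Bags: B1 = {c, d}  B2 = {b, d}  B3 = {a, c}
Tree: B1–B2, B1–B3
The largest bag has 2 vertices, giving width 1; this decomposition certifies tw(G) ≤ 1. Any graph with an edge has treewidth ≥ 1, and G has the edge d–c. Hence tw(G) = 1 exactly.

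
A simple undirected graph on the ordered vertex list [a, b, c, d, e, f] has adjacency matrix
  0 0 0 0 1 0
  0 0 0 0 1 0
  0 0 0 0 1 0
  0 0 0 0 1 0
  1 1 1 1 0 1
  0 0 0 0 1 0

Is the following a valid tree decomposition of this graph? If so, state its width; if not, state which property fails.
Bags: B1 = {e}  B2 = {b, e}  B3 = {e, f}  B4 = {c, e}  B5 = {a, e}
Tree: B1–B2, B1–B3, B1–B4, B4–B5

No — vertex d appears in no bag.

A tree decomposition must satisfy three properties: every vertex lies in some bag; for every edge, both endpoints lie together in some bag; and for every vertex, the bags containing it form a connected subtree. Here vertex d appears in no bag, so the decomposition is invalid.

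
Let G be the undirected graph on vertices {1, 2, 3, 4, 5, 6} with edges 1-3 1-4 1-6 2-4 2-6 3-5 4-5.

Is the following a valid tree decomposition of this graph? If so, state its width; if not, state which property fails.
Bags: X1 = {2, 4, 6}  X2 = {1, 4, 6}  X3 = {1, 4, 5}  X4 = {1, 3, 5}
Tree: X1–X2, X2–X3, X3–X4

Every vertex of G appears in some bag (union = {1, 2, 3, 4, 5, 6}); every edge is covered by a bag; and for each vertex v the set of bags containing v is connected in the bag tree. The decomposition is therefore valid. The largest bag has 3 vertices, so the width is 2.

Yes; width 2.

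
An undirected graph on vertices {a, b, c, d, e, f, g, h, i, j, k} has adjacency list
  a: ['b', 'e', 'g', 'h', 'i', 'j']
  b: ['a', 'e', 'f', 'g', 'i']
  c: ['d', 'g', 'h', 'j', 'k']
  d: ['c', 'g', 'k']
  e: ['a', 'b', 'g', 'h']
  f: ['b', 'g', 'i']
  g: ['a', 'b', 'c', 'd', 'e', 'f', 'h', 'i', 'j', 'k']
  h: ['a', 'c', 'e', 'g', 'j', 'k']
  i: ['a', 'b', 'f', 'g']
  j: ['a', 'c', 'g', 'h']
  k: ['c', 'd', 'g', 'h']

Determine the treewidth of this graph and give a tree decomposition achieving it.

Each bag holds 4 vertices, so the decomposition has width 3, which upper-bounds the treewidth. For the lower bound, the 4 vertices {c, d, g, k} are pairwise adjacent, and any tree decomposition puts a clique entirely inside one bag — forcing width ≥ 3. The upper and lower bounds meet at 3, so that is the treewidth.

Treewidth 3.
One such decomposition:
Bags: B1 = {a, e, g, h}  B2 = {a, g, h, j}  B3 = {a, b, e, g}  B4 = {c, g, h, j}  B5 = {a, b, g, i}  B6 = {c, g, h, k}  B7 = {b, f, g, i}  B8 = {c, d, g, k}
Tree: B1–B2, B1–B3, B2–B4, B3–B5, B4–B6, B5–B7, B6–B8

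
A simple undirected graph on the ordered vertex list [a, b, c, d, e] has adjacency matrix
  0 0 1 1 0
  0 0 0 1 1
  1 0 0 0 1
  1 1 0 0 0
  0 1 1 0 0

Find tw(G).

A width-2 tree decomposition is:
Bags: B1 = {b, c, e}  B2 = {a, b, c}  B3 = {a, b, d}
Tree: B1–B2, B2–B3
Every bag has size at most 3, so the width is 3 − 1 = 2 and tw(G) ≤ 2. Since b–e–c–a–d–b is a cycle in G, G is not acyclic. Forests are exactly the graphs of treewidth ≤ 1, so tw(G) ≥ 2. The upper and lower bounds meet at 2, so that is the treewidth.

2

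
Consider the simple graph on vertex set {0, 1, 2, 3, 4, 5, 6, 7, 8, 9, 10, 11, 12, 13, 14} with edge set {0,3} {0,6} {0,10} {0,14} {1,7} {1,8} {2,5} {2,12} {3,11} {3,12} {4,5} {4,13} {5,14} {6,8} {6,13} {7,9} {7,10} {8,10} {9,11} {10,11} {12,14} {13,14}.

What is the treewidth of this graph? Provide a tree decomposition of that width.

Treewidth 3.
One optimal decomposition is:
Bags: B1 = {2, 4, 5, 13}  B2 = {2, 5, 13, 14}  B3 = {2, 12, 13, 14}  B4 = {6, 12, 13, 14}  B5 = {0, 6, 12, 14}  B6 = {0, 3, 6, 12}  B7 = {0, 3, 6, 8}  B8 = {0, 3, 8, 10}  B9 = {3, 8, 10, 11}  B10 = {1, 8, 10, 11}  B11 = {1, 7, 10, 11}  B12 = {1, 7, 9, 11}
Tree: B1–B2, B2–B3, B3–B4, B4–B5, B5–B6, B6–B7, B7–B8, B8–B9, B9–B10, B10–B11, B11–B12

The largest bag has 4 vertices, giving width 3; this decomposition certifies tw(G) ≤ 3. For the lower bound: the 4 vertex sets {2,4,5}, {13}, {14}, {0,3,6,12} are disjoint, each induces a connected subgraph, and every pair is joined by at least one edge of G. Contracting each set to a single vertex therefore yields K_{4} as a minor, and since treewidth is minor-monotone, tw(G) ≥ tw(K_{4}) = 3. Therefore the treewidth is 3.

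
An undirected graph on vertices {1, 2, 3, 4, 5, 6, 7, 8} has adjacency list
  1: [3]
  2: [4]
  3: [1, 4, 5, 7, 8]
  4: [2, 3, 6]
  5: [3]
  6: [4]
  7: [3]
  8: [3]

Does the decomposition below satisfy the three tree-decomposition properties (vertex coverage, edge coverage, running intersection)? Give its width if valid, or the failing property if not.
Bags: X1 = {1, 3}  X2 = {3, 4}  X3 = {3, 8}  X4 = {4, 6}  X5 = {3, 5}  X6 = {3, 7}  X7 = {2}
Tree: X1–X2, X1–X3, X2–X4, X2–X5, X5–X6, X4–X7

No — edge (4,2) lies in no bag.

A tree decomposition must satisfy three properties: every vertex lies in some bag; for every edge, both endpoints lie together in some bag; and for every vertex, the bags containing it form a connected subtree. Here edge (4,2) lies in no bag, so the decomposition is invalid.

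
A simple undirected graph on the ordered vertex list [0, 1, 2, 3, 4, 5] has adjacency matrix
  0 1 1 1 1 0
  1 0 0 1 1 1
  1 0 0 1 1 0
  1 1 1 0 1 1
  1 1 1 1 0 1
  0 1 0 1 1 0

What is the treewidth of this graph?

3

A width-3 tree decomposition is:
Bags: B1 = {0, 1, 3, 4}  B2 = {1, 3, 4, 5}  B3 = {0, 2, 3, 4}
Tree: B1–B2, B1–B3
The largest bag has 4 vertices, giving width 3; this decomposition certifies tw(G) ≤ 3. On the other hand G contains the 4-clique {0, 1, 3, 4}. A clique must lie in a single bag of any decomposition, so no decomposition can have width below 3. Combining the bounds, tw(G) = 3.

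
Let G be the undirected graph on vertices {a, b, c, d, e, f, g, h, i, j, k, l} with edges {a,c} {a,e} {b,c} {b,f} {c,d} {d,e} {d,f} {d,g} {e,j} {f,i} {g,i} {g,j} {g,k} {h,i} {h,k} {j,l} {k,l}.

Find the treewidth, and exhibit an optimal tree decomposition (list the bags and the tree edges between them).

Treewidth 3.
Bags: B1 = {a, b, c, f}  B2 = {a, c, d, f}  B3 = {a, d, e, f}  B4 = {d, e, f, i}  B5 = {d, e, g, i}  B6 = {e, g, i, j}  B7 = {g, h, i, j}  B8 = {g, h, j, k}  B9 = {h, j, k, l}
Tree: B1–B2, B2–B3, B3–B4, B4–B5, B5–B6, B6–B7, B7–B8, B8–B9

Each bag holds 4 vertices, so the decomposition has width 3, which upper-bounds the treewidth. For the lower bound: the 4 vertex sets {a,b,c}, {f}, {d}, {e,g,i,j} are disjoint, each induces a connected subgraph, and every pair is joined by at least one edge of G. Contracting each set to a single vertex therefore yields K_{4} as a minor, and since treewidth is minor-monotone, tw(G) ≥ tw(K_{4}) = 3. Combining the bounds, tw(G) = 3.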